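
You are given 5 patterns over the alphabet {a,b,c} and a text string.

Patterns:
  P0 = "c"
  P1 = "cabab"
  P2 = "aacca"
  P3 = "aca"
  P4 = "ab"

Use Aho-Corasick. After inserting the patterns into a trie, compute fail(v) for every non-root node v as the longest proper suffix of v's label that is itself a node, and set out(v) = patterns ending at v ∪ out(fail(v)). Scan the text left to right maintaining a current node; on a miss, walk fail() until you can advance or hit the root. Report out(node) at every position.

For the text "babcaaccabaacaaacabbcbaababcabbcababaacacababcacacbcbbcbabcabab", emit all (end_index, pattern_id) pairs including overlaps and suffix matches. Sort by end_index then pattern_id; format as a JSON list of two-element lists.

Construct AC machine:
Trie (insert patterns):
  0='ε' goto a→6 c→1
  1='c' goto a→2  [P0 ends]
  2='ca' goto b→3
  3='cab' goto a→4
  4='caba' goto b→5
  5='cabab' goto ·  [P1 ends]
  6='a' goto a→7 b→13 c→11
  7='aa' goto c→8
  8='aac' goto c→9
  9='aacc' goto a→10
  10='aacca' goto ·  [P2 ends]
  11='ac' goto a→12
  12='aca' goto ·  [P3 ends]
  13='ab' goto ·  [P4 ends]

Failure links (BFS by depth):
  n1('c'): parent n0 fail=0; on 'c' 0 → fail=0;  out {0}∪∅={0}
  n6('a'): parent n0 fail=0; on 'a' 0 → fail=0;  out ∅∪∅=∅
  n2('ca'): parent n1 fail=0; on 'a' 0 → fail=6;  out ∅∪∅=∅
  n7('aa'): parent n6 fail=0; on 'a' 0 → fail=6;  out ∅∪∅=∅
  n11('ac'): parent n6 fail=0; on 'c' 0 → fail=1;  out ∅∪{0}={0}
  n13('ab'): parent n6 fail=0; on 'b' 0 → fail=0;  out {4}∪∅={4}
  n3('cab'): parent n2 fail=6; on 'b' 6 → fail=13;  out ∅∪{4}={4}
  n8('aac'): parent n7 fail=6; on 'c' 6 → fail=11;  out ∅∪{0}={0}
  n12('aca'): parent n11 fail=1; on 'a' 1 → fail=2;  out {3}∪∅={3}
  n4('caba'): parent n3 fail=13; on 'a' 13→0 → fail=6;  out ∅∪∅=∅
  n9('aacc'): parent n8 fail=11; on 'c' 11→1→0 → fail=1;  out ∅∪{0}={0}
  n5('cabab'): parent n4 fail=6; on 'b' 6 → fail=13;  out {1}∪{4}={1,4}
  n10('aacca'): parent n9 fail=1; on 'a' 1 → fail=2;  out {2}∪∅={2}

Scan:
i=0 'b': node 0→0
i=1 'a': node 0→6
i=2 'b': node 6→13  → match P4@[1:2]
i=3 'c': node 13→1 (fail-walked)  → match P0@[3:3]
i=4 'a': node 1→2
i=5 'a': node 2→7 (fail-walked)
i=6 'c': node 7→8  → match P0@[6:6]
i=7 'c': node 8→9  → match P0@[7:7]
i=8 'a': node 9→10  → match P2@[4:8]
i=9 'b': node 10→3 (fail-walked)  → match P4@[8:9]
i=10 'a': node 3→4
i=11 'a': node 4→7 (fail-walked)
i=12 'c': node 7→8  → match P0@[12:12]
i=13 'a': node 8→12 (fail-walked)  → match P3@[11:13]
i=14 'a': node 12→7 (fail-walked)
i=15 'a': node 7→7 (fail-walked)
i=16 'c': node 7→8  → match P0@[16:16]
i=17 'a': node 8→12 (fail-walked)  → match P3@[15:17]
i=18 'b': node 12→3 (fail-walked)  → match P4@[17:18]
i=19 'b': node 3→0 (fail-walked)
i=20 'c': node 0→1  → match P0@[20:20]
i=21 'b': node 1→0 (fail-walked)
i=22 'a': node 0→6
i=23 'a': node 6→7
i=24 'b': node 7→13 (fail-walked)  → match P4@[23:24]
i=25 'a': node 13→6 (fail-walked)
i=26 'b': node 6→13  → match P4@[25:26]
i=27 'c': node 13→1 (fail-walked)  → match P0@[27:27]
i=28 'a': node 1→2
i=29 'b': node 2→3  → match P4@[28:29]
i=30 'b': node 3→0 (fail-walked)
i=31 'c': node 0→1  → match P0@[31:31]
i=32 'a': node 1→2
i=33 'b': node 2→3  → match P4@[32:33]
i=34 'a': node 3→4
i=35 'b': node 4→5  → match P1@[31:35],P4@[34:35]
i=36 'a': node 5→6 (fail-walked)
i=37 'a': node 6→7
i=38 'c': node 7→8  → match P0@[38:38]
i=39 'a': node 8→12 (fail-walked)  → match P3@[37:39]
i=40 'c': node 12→11 (fail-walked)  → match P0@[40:40]
i=41 'a': node 11→12  → match P3@[39:41]
i=42 'b': node 12→3 (fail-walked)  → match P4@[41:42]
i=43 'a': node 3→4
i=44 'b': node 4→5  → match P1@[40:44],P4@[43:44]
i=45 'c': node 5→1 (fail-walked)  → match P0@[45:45]
i=46 'a': node 1→2
i=47 'c': node 2→11 (fail-walked)  → match P0@[47:47]
i=48 'a': node 11→12  → match P3@[46:48]
i=49 'c': node 12→11 (fail-walked)  → match P0@[49:49]
i=50 'b': node 11→0 (fail-walked)
i=51 'c': node 0→1  → match P0@[51:51]
i=52 'b': node 1→0 (fail-walked)
i=53 'b': node 0→0
i=54 'c': node 0→1  → match P0@[54:54]
i=55 'b': node 1→0 (fail-walked)
i=56 'a': node 0→6
i=57 'b': node 6→13  → match P4@[56:57]
i=58 'c': node 13→1 (fail-walked)  → match P0@[58:58]
i=59 'a': node 1→2
i=60 'b': node 2→3  → match P4@[59:60]
i=61 'a': node 3→4
i=62 'b': node 4→5  → match P1@[58:62],P4@[61:62]

Matches: [[2,4],[3,0],[6,0],[7,0],[8,2],[9,4],[12,0],[13,3],[16,0],[17,3],[18,4],[20,0],[24,4],[26,4],[27,0],[29,4],[31,0],[33,4],[35,1],[35,4],[38,0],[39,3],[40,0],[41,3],[42,4],[44,1],[44,4],[45,0],[47,0],[48,3],[49,0],[51,0],[54,0],[57,4],[58,0],[60,4],[62,1],[62,4]]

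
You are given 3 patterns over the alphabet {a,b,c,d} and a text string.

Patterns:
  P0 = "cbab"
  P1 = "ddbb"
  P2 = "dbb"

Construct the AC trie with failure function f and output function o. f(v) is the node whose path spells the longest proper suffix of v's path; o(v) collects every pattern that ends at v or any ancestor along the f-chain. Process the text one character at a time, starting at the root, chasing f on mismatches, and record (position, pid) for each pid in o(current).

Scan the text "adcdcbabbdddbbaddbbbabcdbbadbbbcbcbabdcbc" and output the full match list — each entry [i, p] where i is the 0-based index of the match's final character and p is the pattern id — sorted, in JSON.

Build automaton:
Trie nodes:
  n0 'ε': c→1 d→5
  n1 'c': b→2
  n2 'cb': a→3
  n3 'cba': b→4
  n4 'cbab': ·  [P0 ends]
  n5 'd': b→9 d→6
  n6 'dd': b→7
  n7 'ddb': b→8
  n8 'ddbb': ·  [P1 ends]
  n9 'db': b→10
  n10 'dbb': ·  [P2 ends]

BFS fail/out derivation:
  fail(1) 'c': from fail(0)=0 chase 'c': 0 ⇒ 0;  out=∅∪out(0)=∅
  fail(5) 'd': from fail(0)=0 chase 'd': 0 ⇒ 0;  out=∅∪out(0)=∅
  fail(2) 'cb': from fail(1)=0 chase 'b': 0 ⇒ 0;  out=∅∪out(0)=∅
  fail(6) 'dd': from fail(5)=0 chase 'd': 0 ⇒ 5;  out=∅∪out(5)=∅
  fail(9) 'db': from fail(5)=0 chase 'b': 0 ⇒ 0;  out=∅∪out(0)=∅
  fail(3) 'cba': from fail(2)=0 chase 'a': 0 ⇒ 0;  out=∅∪out(0)=∅
  fail(7) 'ddb': from fail(6)=5 chase 'b': 5 ⇒ 9;  out=∅∪out(9)=∅
  fail(10) 'dbb': from fail(9)=0 chase 'b': 0 ⇒ 0;  out={2}∪out(0)={2}
  fail(4) 'cbab': from fail(3)=0 chase 'b': 0 ⇒ 0;  out={0}∪out(0)={0}
  fail(8) 'ddbb': from fail(7)=9 chase 'b': 9 ⇒ 10;  out={1}∪out(10)={1,2}

Text stream:
i=0 'a': node 0→0
i=1 'd': node 0→5
i=2 'c': node 5→1 (fail-walked)
i=3 'd': node 1→5 (fail-walked)
i=4 'c': node 5→1 (fail-walked)
i=5 'b': node 1→2
i=6 'a': node 2→3
i=7 'b': node 3→4  ** P0@[4:7]
i=8 'b': node 4→0 (fail-walked)
i=9 'd': node 0→5
i=10 'd': node 5→6
i=11 'd': node 6→6 (fail-walked)
i=12 'b': node 6→7
i=13 'b': node 7→8  ** P1@[10:13],P2@[11:13]
i=14 'a': node 8→0 (fail-walked)
i=15 'd': node 0→5
i=16 'd': node 5→6
i=17 'b': node 6→7
i=18 'b': node 7→8  ** P1@[15:18],P2@[16:18]
i=19 'b': node 8→0 (fail-walked)
i=20 'a': node 0→0
i=21 'b': node 0→0
i=22 'c': node 0→1
i=23 'd': node 1→5 (fail-walked)
i=24 'b': node 5→9
i=25 'b': node 9→10  ** P2@[23:25]
i=26 'a': node 10→0 (fail-walked)
i=27 'd': node 0→5
i=28 'b': node 5→9
i=29 'b': node 9→10  ** P2@[27:29]
i=30 'b': node 10→0 (fail-walked)
i=31 'c': node 0→1
i=32 'b': node 1→2
i=33 'c': node 2→1 (fail-walked)
i=34 'b': node 1→2
i=35 'a': node 2→3
i=36 'b': node 3→4  ** P0@[33:36]
i=37 'd': node 4→5 (fail-walked)
i=38 'c': node 5→1 (fail-walked)
i=39 'b': node 1→2
i=40 'c': node 2→1 (fail-walked)

Result: [[7,0],[13,1],[13,2],[18,1],[18,2],[25,2],[29,2],[36,0]]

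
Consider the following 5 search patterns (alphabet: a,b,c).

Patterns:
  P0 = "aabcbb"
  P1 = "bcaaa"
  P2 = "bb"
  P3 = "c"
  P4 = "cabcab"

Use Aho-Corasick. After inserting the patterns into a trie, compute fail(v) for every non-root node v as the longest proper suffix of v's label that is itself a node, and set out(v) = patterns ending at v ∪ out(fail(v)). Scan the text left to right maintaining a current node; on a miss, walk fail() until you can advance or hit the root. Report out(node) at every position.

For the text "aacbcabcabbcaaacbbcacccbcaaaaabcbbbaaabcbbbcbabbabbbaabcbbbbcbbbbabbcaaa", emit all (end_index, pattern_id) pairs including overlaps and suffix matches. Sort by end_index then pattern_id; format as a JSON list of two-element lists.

Build automaton:
Trie (insert patterns):
  n0 'ε': a→1 b→7 c→13
  n1 'a': a→2
  n2 'aa': b→3
  n3 'aab': c→4
  n4 'aabc': b→5
  n5 'aabcb': b→6
  n6 'aabcbb': ·  ←P0
  n7 'b': b→12 c→8
  n8 'bc': a→9
  n9 'bca': a→10
  n10 'bcaa': a→11
  n11 'bcaaa': ·  ←P1
  n12 'bb': ·  ←P2
  n13 'c': a→14  ←P3
  n14 'ca': b→15
  n15 'cab': c→16
  n16 'cabc': a→17
  n17 'cabca': b→18
  n18 'cabcab': ·  ←P4

Failure links (BFS by depth):
  n1('a'): parent n0 fail=0; on 'a' 0 → fail=0;  out ∅∪∅=∅
  n7('b'): parent n0 fail=0; on 'b' 0 → fail=0;  out ∅∪∅=∅
  n13('c'): parent n0 fail=0; on 'c' 0 → fail=0;  out {3}∪∅={3}
  n2('aa'): parent n1 fail=0; on 'a' 0 → fail=1;  out ∅∪∅=∅
  n8('bc'): parent n7 fail=0; on 'c' 0 → fail=13;  out ∅∪{3}={3}
  n12('bb'): parent n7 fail=0; on 'b' 0 → fail=7;  out {2}∪∅={2}
  n14('ca'): parent n13 fail=0; on 'a' 0 → fail=1;  out ∅∪∅=∅
  n3('aab'): parent n2 fail=1; on 'b' 1→0 → fail=7;  out ∅∪∅=∅
  n9('bca'): parent n8 fail=13; on 'a' 13 → fail=14;  out ∅∪∅=∅
  n15('cab'): parent n14 fail=1; on 'b' 1→0 → fail=7;  out ∅∪∅=∅
  n4('aabc'): parent n3 fail=7; on 'c' 7 → fail=8;  out ∅∪{3}={3}
  n10('bcaa'): parent n9 fail=14; on 'a' 14→1 → fail=2;  out ∅∪∅=∅
  n16('cabc'): parent n15 fail=7; on 'c' 7 → fail=8;  out ∅∪{3}={3}
  n5('aabcb'): parent n4 fail=8; on 'b' 8→13→0 → fail=7;  out ∅∪∅=∅
  n11('bcaaa'): parent n10 fail=2; on 'a' 2→1 → fail=2;  out {1}∪∅={1}
  n17('cabca'): parent n16 fail=8; on 'a' 8 → fail=9;  out ∅∪∅=∅
  n6('aabcbb'): parent n5 fail=7; on 'b' 7 → fail=12;  out {0}∪{2}={0,2}
  n18('cabcab'): parent n17 fail=9; on 'b' 9→14 → fail=15;  out {4}∪∅={4}

Scan:
i=0 'a': node 0→1
i=1 'a': node 1→2
i=2 'c': node 2→13 (via fail)  ** P3@[2:2]
i=3 'b': node 13→7 (via fail)
i=4 'c': node 7→8  ** P3@[4:4]
i=5 'a': node 8→9
i=6 'b': node 9→15 (via fail)
i=7 'c': node 15→16  ** P3@[7:7]
i=8 'a': node 16→17
i=9 'b': node 17→18  ** P4@[4:9]
i=10 'b': node 18→12 (via fail)  ** P2@[9:10]
i=11 'c': node 12→8 (via fail)  ** P3@[11:11]
i=12 'a': node 8→9
i=13 'a': node 9→10
i=14 'a': node 10→11  ** P1@[10:14]
i=15 'c': node 11→13 (via fail)  ** P3@[15:15]
i=16 'b': node 13→7 (via fail)
i=17 'b': node 7→12  ** P2@[16:17]
i=18 'c': node 12→8 (via fail)  ** P3@[18:18]
i=19 'a': node 8→9
i=20 'c': node 9→13 (via fail)  ** P3@[20:20]
i=21 'c': node 13→13 (via fail)  ** P3@[21:21]
i=22 'c': node 13→13 (via fail)  ** P3@[22:22]
i=23 'b': node 13→7 (via fail)
i=24 'c': node 7→8  ** P3@[24:24]
i=25 'a': node 8→9
i=26 'a': node 9→10
i=27 'a': node 10→11  ** P1@[23:27]
i=28 'a': node 11→2 (via fail)
i=29 'a': node 2→2 (via fail)
i=30 'b': node 2→3
i=31 'c': node 3→4  ** P3@[31:31]
i=32 'b': node 4→5
i=33 'b': node 5→6  ** P0@[28:33],P2@[32:33]
i=34 'b': node 6→12 (via fail)  ** P2@[33:34]
i=35 'a': node 12→1 (via fail)
i=36 'a': node 1→2
i=37 'a': node 2→2 (via fail)
i=38 'b': node 2→3
i=39 'c': node 3→4  ** P3@[39:39]
i=40 'b': node 4→5
i=41 'b': node 5→6  ** P0@[36:41],P2@[40:41]
i=42 'b': node 6→12 (via fail)  ** P2@[41:42]
i=43 'c': node 12→8 (via fail)  ** P3@[43:43]
i=44 'b': node 8→7 (via fail)
i=45 'a': node 7→1 (via fail)
i=46 'b': node 1→7 (via fail)
i=47 'b': node 7→12  ** P2@[46:47]
i=48 'a': node 12→1 (via fail)
i=49 'b': node 1→7 (via fail)
i=50 'b': node 7→12  ** P2@[49:50]
i=51 'b': node 12→12 (via fail)  ** P2@[50:51]
i=52 'a': node 12→1 (via fail)
i=53 'a': node 1→2
i=54 'b': node 2→3
i=55 'c': node 3→4  ** P3@[55:55]
i=56 'b': node 4→5
i=57 'b': node 5→6  ** P0@[52:57],P2@[56:57]
i=58 'b': node 6→12 (via fail)  ** P2@[57:58]
i=59 'b': node 12→12 (via fail)  ** P2@[58:59]
i=60 'c': node 12→8 (via fail)  ** P3@[60:60]
i=61 'b': node 8→7 (via fail)
i=62 'b': node 7→12  ** P2@[61:62]
i=63 'b': node 12→12 (via fail)  ** P2@[62:63]
i=64 'b': node 12→12 (via fail)  ** P2@[63:64]
i=65 'a': node 12→1 (via fail)
i=66 'b': node 1→7 (via fail)
i=67 'b': node 7→12  ** P2@[66:67]
i=68 'c': node 12→8 (via fail)  ** P3@[68:68]
i=69 'a': node 8→9
i=70 'a': node 9→10
i=71 'a': node 10→11  ** P1@[67:71]

Result: [[2,3],[4,3],[7,3],[9,4],[10,2],[11,3],[14,1],[15,3],[17,2],[18,3],[20,3],[21,3],[22,3],[24,3],[27,1],[31,3],[33,0],[33,2],[34,2],[39,3],[41,0],[41,2],[42,2],[43,3],[47,2],[50,2],[51,2],[55,3],[57,0],[57,2],[58,2],[59,2],[60,3],[62,2],[63,2],[64,2],[67,2],[68,3],[71,1]]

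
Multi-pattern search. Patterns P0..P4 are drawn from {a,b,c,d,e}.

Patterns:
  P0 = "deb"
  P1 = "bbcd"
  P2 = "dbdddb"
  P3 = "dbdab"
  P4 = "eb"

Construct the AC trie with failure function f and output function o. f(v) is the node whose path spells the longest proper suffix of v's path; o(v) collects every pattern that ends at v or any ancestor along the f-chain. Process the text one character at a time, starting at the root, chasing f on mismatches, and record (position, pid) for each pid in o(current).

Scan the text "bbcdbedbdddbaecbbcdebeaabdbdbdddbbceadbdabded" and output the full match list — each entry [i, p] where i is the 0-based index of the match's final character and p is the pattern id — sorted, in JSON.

Build automaton:
Trie (insert patterns):
  n0 'ε': b→4 d→1 e→15
  n1 'd': b→8 e→2
  n2 'de': b→3
  n3 'deb': ·  ←P0
  n4 'b': b→5
  n5 'bb': c→6
  n6 'bbc': d→7
  n7 'bbcd': ·  ←P1
  n8 'db': d→9
  n9 'dbd': a→13 d→10
  n10 'dbdd': d→11
  n11 'dbddd': b→12
  n12 'dbdddb': ·  ←P2
  n13 'dbda': b→14
  n14 'dbdab': ·  ←P3
  n15 'e': b→16
  n16 'eb': ·  ←P4

Failure links (BFS by depth):
  n1('d'): parent n0 fail=0; on 'd' 0 → fail=0;  out ∅∪∅=∅
  n4('b'): parent n0 fail=0; on 'b' 0 → fail=0;  out ∅∪∅=∅
  n15('e'): parent n0 fail=0; on 'e' 0 → fail=0;  out ∅∪∅=∅
  n2('de'): parent n1 fail=0; on 'e' 0 → fail=15;  out ∅∪∅=∅
  n5('bb'): parent n4 fail=0; on 'b' 0 → fail=4;  out ∅∪∅=∅
  n8('db'): parent n1 fail=0; on 'b' 0 → fail=4;  out ∅∪∅=∅
  n16('eb'): parent n15 fail=0; on 'b' 0 → fail=4;  out {4}∪∅={4}
  n3('deb'): parent n2 fail=15; on 'b' 15 → fail=16;  out {0}∪{4}={0,4}
  n6('bbc'): parent n5 fail=4; on 'c' 4→0 → fail=0;  out ∅∪∅=∅
  n9('dbd'): parent n8 fail=4; on 'd' 4→0 → fail=1;  out ∅∪∅=∅
  n7('bbcd'): parent n6 fail=0; on 'd' 0 → fail=1;  out {1}∪∅={1}
  n10('dbdd'): parent n9 fail=1; on 'd' 1→0 → fail=1;  out ∅∪∅=∅
  n13('dbda'): parent n9 fail=1; on 'a' 1→0 → fail=0;  out ∅∪∅=∅
  n11('dbddd'): parent n10 fail=1; on 'd' 1→0 → fail=1;  out ∅∪∅=∅
  n14('dbdab'): parent n13 fail=0; on 'b' 0 → fail=4;  out {3}∪∅={3}
  n12('dbdddb'): parent n11 fail=1; on 'b' 1 → fail=8;  out {2}∪∅={2}

Scan:
[0] read 'b'  n0⇒n4
[1] read 'b'  n4⇒n5
[2] read 'c'  n5⇒n6
[3] read 'd'  n6⇒n7  emit P1@[0:3]
[4] read 'b'  n7⇒n8 ·f
[5] read 'e'  n8⇒n15 ·f
[6] read 'd'  n15⇒n1 ·f
[7] read 'b'  n1⇒n8
[8] read 'd'  n8⇒n9
[9] read 'd'  n9⇒n10
[10] read 'd'  n10⇒n11
[11] read 'b'  n11⇒n12  emit P2@[6:11]
[12] read 'a'  n12⇒n0 ·f
[13] read 'e'  n0⇒n15
[14] read 'c'  n15⇒n0 ·f
[15] read 'b'  n0⇒n4
[16] read 'b'  n4⇒n5
[17] read 'c'  n5⇒n6
[18] read 'd'  n6⇒n7  emit P1@[15:18]
[19] read 'e'  n7⇒n2 ·f
[20] read 'b'  n2⇒n3  emit P0@[18:20],P4@[19:20]
[21] read 'e'  n3⇒n15 ·f
[22] read 'a'  n15⇒n0 ·f
[23] read 'a'  n0⇒n0
[24] read 'b'  n0⇒n4
[25] read 'd'  n4⇒n1 ·f
[26] read 'b'  n1⇒n8
[27] read 'd'  n8⇒n9
[28] read 'b'  n9⇒n8 ·f
[29] read 'd'  n8⇒n9
[30] read 'd'  n9⇒n10
[31] read 'd'  n10⇒n11
[32] read 'b'  n11⇒n12  emit P2@[27:32]
[33] read 'b'  n12⇒n5 ·f
[34] read 'c'  n5⇒n6
[35] read 'e'  n6⇒n15 ·f
[36] read 'a'  n15⇒n0 ·f
[37] read 'd'  n0⇒n1
[38] read 'b'  n1⇒n8
[39] read 'd'  n8⇒n9
[40] read 'a'  n9⇒n13
[41] read 'b'  n13⇒n14  emit P3@[37:41]
[42] read 'd'  n14⇒n1 ·f
[43] read 'e'  n1⇒n2
[44] read 'd'  n2⇒n1 ·f

Result: [[3,1],[11,2],[18,1],[20,0],[20,4],[32,2],[41,3]]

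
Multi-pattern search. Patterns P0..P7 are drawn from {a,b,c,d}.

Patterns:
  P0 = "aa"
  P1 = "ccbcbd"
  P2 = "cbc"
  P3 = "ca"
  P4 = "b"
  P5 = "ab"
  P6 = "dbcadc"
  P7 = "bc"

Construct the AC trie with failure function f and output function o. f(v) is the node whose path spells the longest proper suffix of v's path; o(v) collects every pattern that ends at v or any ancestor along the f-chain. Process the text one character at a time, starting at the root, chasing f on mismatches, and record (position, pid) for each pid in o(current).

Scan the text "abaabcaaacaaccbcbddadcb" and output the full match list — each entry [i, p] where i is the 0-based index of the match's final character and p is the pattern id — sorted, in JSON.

Build automaton:
Trie nodes:
  n0 'ε': a→1 b→12 c→3 d→14
  n1 'a': a→2 b→13
  n2 'aa': ·  ←P0
  n3 'c': a→11 b→9 c→4
  n4 'cc': b→5
  n5 'ccb': c→6
  n6 'ccbc': b→7
  n7 'ccbcb': d→8
  n8 'ccbcbd': ·  ←P1
  n9 'cb': c→10
  n10 'cbc': ·  ←P2
  n11 'ca': ·  ←P3
  n12 'b': c→20  ←P4
  n13 'ab': ·  ←P5
  n14 'd': b→15
  n15 'db': c→16
  n16 'dbc': a→17
  n17 'dbca': d→18
  n18 'dbcad': c→19
  n19 'dbcadc': ·  ←P6
  n20 'bc': ·  ←P7

Failure links (BFS by depth):
  fail(1) 'a': from fail(0)=0 chase 'a': 0 ⇒ 0;  out=∅∪out(0)=∅
  fail(3) 'c': from fail(0)=0 chase 'c': 0 ⇒ 0;  out=∅∪out(0)=∅
  fail(12) 'b': from fail(0)=0 chase 'b': 0 ⇒ 0;  out={4}∪out(0)={4}
  fail(14) 'd': from fail(0)=0 chase 'd': 0 ⇒ 0;  out=∅∪out(0)=∅
  fail(2) 'aa': from fail(1)=0 chase 'a': 0 ⇒ 1;  out={0}∪out(1)={0}
  fail(4) 'cc': from fail(3)=0 chase 'c': 0 ⇒ 3;  out=∅∪out(3)=∅
  fail(9) 'cb': from fail(3)=0 chase 'b': 0 ⇒ 12;  out=∅∪out(12)={4}
  fail(11) 'ca': from fail(3)=0 chase 'a': 0 ⇒ 1;  out={3}∪out(1)={3}
  fail(13) 'ab': from fail(1)=0 chase 'b': 0 ⇒ 12;  out={5}∪out(12)={4,5}
  fail(15) 'db': from fail(14)=0 chase 'b': 0 ⇒ 12;  out=∅∪out(12)={4}
  fail(20) 'bc': from fail(12)=0 chase 'c': 0 ⇒ 3;  out={7}∪out(3)={7}
  fail(5) 'ccb': from fail(4)=3 chase 'b': 3 ⇒ 9;  out=∅∪out(9)={4}
  fail(10) 'cbc': from fail(9)=12 chase 'c': 12 ⇒ 20;  out={2}∪out(20)={2,7}
  fail(16) 'dbc': from fail(15)=12 chase 'c': 12 ⇒ 20;  out=∅∪out(20)={7}
  fail(6) 'ccbc': from fail(5)=9 chase 'c': 9 ⇒ 10;  out=∅∪out(10)={2,7}
  fail(17) 'dbca': from fail(16)=20 chase 'a': 20→3 ⇒ 11;  out=∅∪out(11)={3}
  fail(7) 'ccbcb': from fail(6)=10 chase 'b': 10→20→3 ⇒ 9;  out=∅∪out(9)={4}
  fail(18) 'dbcad': from fail(17)=11 chase 'd': 11→1→0 ⇒ 14;  out=∅∪out(14)=∅
  fail(8) 'ccbcbd': from fail(7)=9 chase 'd': 9→12→0 ⇒ 14;  out={1}∪out(14)={1}
  fail(19) 'dbcadc': from fail(18)=14 chase 'c': 14→0 ⇒ 3;  out={6}∪out(3)={6}

Scan:
i=0 'a': node 0→1
i=1 'b': node 1→13  ** P4@[1:1],P5@[0:1]
i=2 'a': node 13→1 (via fail)
i=3 'a': node 1→2  ** P0@[2:3]
i=4 'b': node 2→13 (via fail)  ** P4@[4:4],P5@[3:4]
i=5 'c': node 13→20 (via fail)  ** P7@[4:5]
i=6 'a': node 20→11 (via fail)  ** P3@[5:6]
i=7 'a': node 11→2 (via fail)  ** P0@[6:7]
i=8 'a': node 2→2 (via fail)  ** P0@[7:8]
i=9 'c': node 2→3 (via fail)
i=10 'a': node 3→11  ** P3@[9:10]
i=11 'a': node 11→2 (via fail)  ** P0@[10:11]
i=12 'c': node 2→3 (via fail)
i=13 'c': node 3→4
i=14 'b': node 4→5  ** P4@[14:14]
i=15 'c': node 5→6  ** P2@[13:15],P7@[14:15]
i=16 'b': node 6→7  ** P4@[16:16]
i=17 'd': node 7→8  ** P1@[12:17]
i=18 'd': node 8→14 (via fail)
i=19 'a': node 14→1 (via fail)
i=20 'd': node 1→14 (via fail)
i=21 'c': node 14→3 (via fail)
i=22 'b': node 3→9  ** P4@[22:22]

Matches: [[1,4],[1,5],[3,0],[4,4],[4,5],[5,7],[6,3],[7,0],[8,0],[10,3],[11,0],[14,4],[15,2],[15,7],[16,4],[17,1],[22,4]]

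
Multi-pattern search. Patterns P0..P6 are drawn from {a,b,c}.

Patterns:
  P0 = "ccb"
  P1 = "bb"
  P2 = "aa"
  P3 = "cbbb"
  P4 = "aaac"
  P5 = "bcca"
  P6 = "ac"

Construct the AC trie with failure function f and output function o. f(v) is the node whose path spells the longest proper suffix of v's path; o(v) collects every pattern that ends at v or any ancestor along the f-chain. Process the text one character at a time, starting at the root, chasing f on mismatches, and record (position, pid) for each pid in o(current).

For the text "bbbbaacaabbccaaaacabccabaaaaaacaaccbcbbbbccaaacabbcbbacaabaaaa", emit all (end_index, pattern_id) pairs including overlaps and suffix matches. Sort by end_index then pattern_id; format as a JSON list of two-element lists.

Build:
Trie nodes:
  n0 'ε': a→6 b→4 c→1
  n1 'c': b→8 c→2
  n2 'cc': b→3
  n3 'ccb': ·  ←P0
  n4 'b': b→5 c→13
  n5 'bb': ·  ←P1
  n6 'a': a→7 c→16
  n7 'aa': a→11  ←P2
  n8 'cb': b→9
  n9 'cbb': b→10
  n10 'cbbb': ·  ←P3
  n11 'aaa': c→12
  n12 'aaac': ·  ←P4
  n13 'bc': c→14
  n14 'bcc': a→15
  n15 'bcca': ·  ←P5
  n16 'ac': ·  ←P6

Failure links (BFS by depth):
  fail(1) 'c': from fail(0)=0 chase 'c': 0 ⇒ 0;  out=∅∪out(0)=∅
  fail(4) 'b': from fail(0)=0 chase 'b': 0 ⇒ 0;  out=∅∪out(0)=∅
  fail(6) 'a': from fail(0)=0 chase 'a': 0 ⇒ 0;  out=∅∪out(0)=∅
  fail(2) 'cc': from fail(1)=0 chase 'c': 0 ⇒ 1;  out=∅∪out(1)=∅
  fail(5) 'bb': from fail(4)=0 chase 'b': 0 ⇒ 4;  out={1}∪out(4)={1}
  fail(7) 'aa': from fail(6)=0 chase 'a': 0 ⇒ 6;  out={2}∪out(6)={2}
  fail(8) 'cb': from fail(1)=0 chase 'b': 0 ⇒ 4;  out=∅∪out(4)=∅
  fail(13) 'bc': from fail(4)=0 chase 'c': 0 ⇒ 1;  out=∅∪out(1)=∅
  fail(16) 'ac': from fail(6)=0 chase 'c': 0 ⇒ 1;  out={6}∪out(1)={6}
  fail(3) 'ccb': from fail(2)=1 chase 'b': 1 ⇒ 8;  out={0}∪out(8)={0}
  fail(9) 'cbb': from fail(8)=4 chase 'b': 4 ⇒ 5;  out=∅∪out(5)={1}
  fail(11) 'aaa': from fail(7)=6 chase 'a': 6 ⇒ 7;  out=∅∪out(7)={2}
  fail(14) 'bcc': from fail(13)=1 chase 'c': 1 ⇒ 2;  out=∅∪out(2)=∅
  fail(10) 'cbbb': from fail(9)=5 chase 'b': 5→4 ⇒ 5;  out={3}∪out(5)={1,3}
  fail(12) 'aaac': from fail(11)=7 chase 'c': 7→6 ⇒ 16;  out={4}∪out(16)={4,6}
  fail(15) 'bcca': from fail(14)=2 chase 'a': 2→1→0 ⇒ 6;  out={5}∪out(6)={5}

Text stream:
pos 0 'b': at 4
pos 1 'b': at 5  ** P1@[0:1]
pos 2 'b': at 5 (via fail)  ** P1@[1:2]
pos 3 'b': at 5 (via fail)  ** P1@[2:3]
pos 4 'a': at 6 (via fail)
pos 5 'a': at 7  ** P2@[4:5]
pos 6 'c': at 16 (via fail)  ** P6@[5:6]
pos 7 'a': at 6 (via fail)
pos 8 'a': at 7  ** P2@[7:8]
pos 9 'b': at 4 (via fail)
pos 10 'b': at 5  ** P1@[9:10]
pos 11 'c': at 13 (via fail)
pos 12 'c': at 14
pos 13 'a': at 15  ** P5@[10:13]
pos 14 'a': at 7 (via fail)  ** P2@[13:14]
pos 15 'a': at 11  ** P2@[14:15]
pos 16 'a': at 11 (via fail)  ** P2@[15:16]
pos 17 'c': at 12  ** P4@[14:17],P6@[16:17]
pos 18 'a': at 6 (via fail)
pos 19 'b': at 4 (via fail)
pos 20 'c': at 13
pos 21 'c': at 14
pos 22 'a': at 15  ** P5@[19:22]
pos 23 'b': at 4 (via fail)
pos 24 'a': at 6 (via fail)
pos 25 'a': at 7  ** P2@[24:25]
pos 26 'a': at 11  ** P2@[25:26]
pos 27 'a': at 11 (via fail)  ** P2@[26:27]
pos 28 'a': at 11 (via fail)  ** P2@[27:28]
pos 29 'a': at 11 (via fail)  ** P2@[28:29]
pos 30 'c': at 12  ** P4@[27:30],P6@[29:30]
pos 31 'a': at 6 (via fail)
pos 32 'a': at 7  ** P2@[31:32]
pos 33 'c': at 16 (via fail)  ** P6@[32:33]
pos 34 'c': at 2 (via fail)
pos 35 'b': at 3  ** P0@[33:35]
pos 36 'c': at 13 (via fail)
pos 37 'b': at 8 (via fail)
pos 38 'b': at 9  ** P1@[37:38]
pos 39 'b': at 10  ** P1@[38:39],P3@[36:39]
pos 40 'b': at 5 (via fail)  ** P1@[39:40]
pos 41 'c': at 13 (via fail)
pos 42 'c': at 14
pos 43 'a': at 15  ** P5@[40:43]
pos 44 'a': at 7 (via fail)  ** P2@[43:44]
pos 45 'a': at 11  ** P2@[44:45]
pos 46 'c': at 12  ** P4@[43:46],P6@[45:46]
pos 47 'a': at 6 (via fail)
pos 48 'b': at 4 (via fail)
pos 49 'b': at 5  ** P1@[48:49]
pos 50 'c': at 13 (via fail)
pos 51 'b': at 8 (via fail)
pos 52 'b': at 9  ** P1@[51:52]
pos 53 'a': at 6 (via fail)
pos 54 'c': at 16  ** P6@[53:54]
pos 55 'a': at 6 (via fail)
pos 56 'a': at 7  ** P2@[55:56]
pos 57 'b': at 4 (via fail)
pos 58 'a': at 6 (via fail)
pos 59 'a': at 7  ** P2@[58:59]
pos 60 'a': at 11  ** P2@[59:60]
pos 61 'a': at 11 (via fail)  ** P2@[60:61]

All matches (sorted): [[1,1],[2,1],[3,1],[5,2],[6,6],[8,2],[10,1],[13,5],[14,2],[15,2],[16,2],[17,4],[17,6],[22,5],[25,2],[26,2],[27,2],[28,2],[29,2],[30,4],[30,6],[32,2],[33,6],[35,0],[38,1],[39,1],[39,3],[40,1],[43,5],[44,2],[45,2],[46,4],[46,6],[49,1],[52,1],[54,6],[56,2],[59,2],[60,2],[61,2]]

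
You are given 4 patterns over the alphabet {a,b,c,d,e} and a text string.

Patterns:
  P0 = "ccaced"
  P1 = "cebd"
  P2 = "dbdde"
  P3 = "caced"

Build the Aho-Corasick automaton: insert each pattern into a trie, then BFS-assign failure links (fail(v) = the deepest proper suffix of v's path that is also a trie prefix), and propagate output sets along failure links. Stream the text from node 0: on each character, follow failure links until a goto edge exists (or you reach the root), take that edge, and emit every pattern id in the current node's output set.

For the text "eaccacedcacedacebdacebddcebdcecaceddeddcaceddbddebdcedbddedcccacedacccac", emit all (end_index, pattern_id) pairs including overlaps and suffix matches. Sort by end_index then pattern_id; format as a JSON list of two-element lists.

Construct AC machine:
Trie (insert patterns):
  n0 'ε': c→1 d→10
  n1 'c': a→15 c→2 e→7
  n2 'cc': a→3
  n3 'cca': c→4
  n4 'ccac': e→5
  n5 'ccace': d→6
  n6 'ccaced': ·  [P0 ends]
  n7 'ce': b→8
  n8 'ceb': d→9
  n9 'cebd': ·  [P1 ends]
  n10 'd': b→11
  n11 'db': d→12
  n12 'dbd': d→13
  n13 'dbdd': e→14
  n14 'dbdde': ·  [P2 ends]
  n15 'ca': c→16
  n16 'cac': e→17
  n17 'cace': d→18
  n18 'caced': ·  [P3 ends]

Failure links (BFS by depth):
  fail(1) 'c': from fail(0)=0 chase 'c': 0 ⇒ 0;  out=∅∪out(0)=∅
  fail(10) 'd': from fail(0)=0 chase 'd': 0 ⇒ 0;  out=∅∪out(0)=∅
  fail(2) 'cc': from fail(1)=0 chase 'c': 0 ⇒ 1;  out=∅∪out(1)=∅
  fail(7) 'ce': from fail(1)=0 chase 'e': 0 ⇒ 0;  out=∅∪out(0)=∅
  fail(11) 'db': from fail(10)=0 chase 'b': 0 ⇒ 0;  out=∅∪out(0)=∅
  fail(15) 'ca': from fail(1)=0 chase 'a': 0 ⇒ 0;  out=∅∪out(0)=∅
  fail(3) 'cca': from fail(2)=1 chase 'a': 1 ⇒ 15;  out=∅∪out(15)=∅
  fail(8) 'ceb': from fail(7)=0 chase 'b': 0 ⇒ 0;  out=∅∪out(0)=∅
  fail(12) 'dbd': from fail(11)=0 chase 'd': 0 ⇒ 10;  out=∅∪out(10)=∅
  fail(16) 'cac': from fail(15)=0 chase 'c': 0 ⇒ 1;  out=∅∪out(1)=∅
  fail(4) 'ccac': from fail(3)=15 chase 'c': 15 ⇒ 16;  out=∅∪out(16)=∅
  fail(9) 'cebd': from fail(8)=0 chase 'd': 0 ⇒ 10;  out={1}∪out(10)={1}
  fail(13) 'dbdd': from fail(12)=10 chase 'd': 10→0 ⇒ 10;  out=∅∪out(10)=∅
  fail(17) 'cace': from fail(16)=1 chase 'e': 1 ⇒ 7;  out=∅∪out(7)=∅
  fail(5) 'ccace': from fail(4)=16 chase 'e': 16 ⇒ 17;  out=∅∪out(17)=∅
  fail(14) 'dbdde': from fail(13)=10 chase 'e': 10→0 ⇒ 0;  out={2}∪out(0)={2}
  fail(18) 'caced': from fail(17)=7 chase 'd': 7→0 ⇒ 10;  out={3}∪out(10)={3}
  fail(6) 'ccaced': from fail(5)=17 chase 'd': 17 ⇒ 18;  out={0}∪out(18)={0,3}

Run:
pos 0 'e': at 0
pos 1 'a': at 0
pos 2 'c': at 1
pos 3 'c': at 2
pos 4 'a': at 3
pos 5 'c': at 4
pos 6 'e': at 5
pos 7 'd': at 6  ** P0@[2:7],P3@[3:7]
pos 8 'c': at 1 (via fail)
pos 9 'a': at 15
pos 10 'c': at 16
pos 11 'e': at 17
pos 12 'd': at 18  ** P3@[8:12]
pos 13 'a': at 0 (via fail)
pos 14 'c': at 1
pos 15 'e': at 7
pos 16 'b': at 8
pos 17 'd': at 9  ** P1@[14:17]
pos 18 'a': at 0 (via fail)
pos 19 'c': at 1
pos 20 'e': at 7
pos 21 'b': at 8
pos 22 'd': at 9  ** P1@[19:22]
pos 23 'd': at 10 (via fail)
pos 24 'c': at 1 (via fail)
pos 25 'e': at 7
pos 26 'b': at 8
pos 27 'd': at 9  ** P1@[24:27]
pos 28 'c': at 1 (via fail)
pos 29 'e': at 7
pos 30 'c': at 1 (via fail)
pos 31 'a': at 15
pos 32 'c': at 16
pos 33 'e': at 17
pos 34 'd': at 18  ** P3@[30:34]
pos 35 'd': at 10 (via fail)
pos 36 'e': at 0 (via fail)
pos 37 'd': at 10
pos 38 'd': at 10 (via fail)
pos 39 'c': at 1 (via fail)
pos 40 'a': at 15
pos 41 'c': at 16
pos 42 'e': at 17
pos 43 'd': at 18  ** P3@[39:43]
pos 44 'd': at 10 (via fail)
pos 45 'b': at 11
pos 46 'd': at 12
pos 47 'd': at 13
pos 48 'e': at 14  ** P2@[44:48]
pos 49 'b': at 0 (via fail)
pos 50 'd': at 10
pos 51 'c': at 1 (via fail)
pos 52 'e': at 7
pos 53 'd': at 10 (via fail)
pos 54 'b': at 11
pos 55 'd': at 12
pos 56 'd': at 13
pos 57 'e': at 14  ** P2@[53:57]
pos 58 'd': at 10 (via fail)
pos 59 'c': at 1 (via fail)
pos 60 'c': at 2
pos 61 'c': at 2 (via fail)
pos 62 'a': at 3
pos 63 'c': at 4
pos 64 'e': at 5
pos 65 'd': at 6  ** P0@[60:65],P3@[61:65]
pos 66 'a': at 0 (via fail)
pos 67 'c': at 1
pos 68 'c': at 2
pos 69 'c': at 2 (via fail)
pos 70 'a': at 3
pos 71 'c': at 4

All matches (sorted): [[7,0],[7,3],[12,3],[17,1],[22,1],[27,1],[34,3],[43,3],[48,2],[57,2],[65,0],[65,3]]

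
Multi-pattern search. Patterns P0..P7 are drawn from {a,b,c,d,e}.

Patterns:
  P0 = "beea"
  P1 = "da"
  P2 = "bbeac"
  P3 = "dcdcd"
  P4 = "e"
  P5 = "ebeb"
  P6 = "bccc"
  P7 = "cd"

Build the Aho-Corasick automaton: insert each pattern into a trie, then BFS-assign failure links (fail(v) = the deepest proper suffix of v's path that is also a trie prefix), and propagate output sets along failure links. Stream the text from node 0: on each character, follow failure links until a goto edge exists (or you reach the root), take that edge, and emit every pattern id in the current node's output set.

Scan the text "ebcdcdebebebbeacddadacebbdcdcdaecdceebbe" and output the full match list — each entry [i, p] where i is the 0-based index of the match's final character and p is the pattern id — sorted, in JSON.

Build automaton:
Trie (insert patterns):
  0='ε' goto b→1 c→22 d→5 e→15
  1='b' goto b→7 c→19 e→2
  2='be' goto e→3
  3='bee' goto a→4
  4='beea' goto ·  ←P0
  5='d' goto a→6 c→11
  6='da' goto ·  ←P1
  7='bb' goto e→8
  8='bbe' goto a→9
  9='bbea' goto c→10
  10='bbeac' goto ·  ←P2
  11='dc' goto d→12
  12='dcd' goto c→13
  13='dcdc' goto d→14
  14='dcdcd' goto ·  ←P3
  15='e' goto b→16  ←P4
  16='eb' goto e→17
  17='ebe' goto b→18
  18='ebeb' goto ·  ←P5
  19='bc' goto c→20
  20='bcc' goto c→21
  21='bccc' goto ·  ←P6
  22='c' goto d→23
  23='cd' goto ·  ←P7

BFS fail/out derivation:
  n1('b'): parent n0 fail=0; on 'b' 0 → fail=0;  out ∅∪∅=∅
  n5('d'): parent n0 fail=0; on 'd' 0 → fail=0;  out ∅∪∅=∅
  n15('e'): parent n0 fail=0; on 'e' 0 → fail=0;  out {4}∪∅={4}
  n22('c'): parent n0 fail=0; on 'c' 0 → fail=0;  out ∅∪∅=∅
  n2('be'): parent n1 fail=0; on 'e' 0 → fail=15;  out ∅∪{4}={4}
  n6('da'): parent n5 fail=0; on 'a' 0 → fail=0;  out {1}∪∅={1}
  n7('bb'): parent n1 fail=0; on 'b' 0 → fail=1;  out ∅∪∅=∅
  n11('dc'): parent n5 fail=0; on 'c' 0 → fail=22;  out ∅∪∅=∅
  n16('eb'): parent n15 fail=0; on 'b' 0 → fail=1;  out ∅∪∅=∅
  n19('bc'): parent n1 fail=0; on 'c' 0 → fail=22;  out ∅∪∅=∅
  n23('cd'): parent n22 fail=0; on 'd' 0 → fail=5;  out {7}∪∅={7}
  n3('bee'): parent n2 fail=15; on 'e' 15→0 → fail=15;  out ∅∪{4}={4}
  n8('bbe'): parent n7 fail=1; on 'e' 1 → fail=2;  out ∅∪{4}={4}
  n12('dcd'): parent n11 fail=22; on 'd' 22 → fail=23;  out ∅∪{7}={7}
  n17('ebe'): parent n16 fail=1; on 'e' 1 → fail=2;  out ∅∪{4}={4}
  n20('bcc'): parent n19 fail=22; on 'c' 22→0 → fail=22;  out ∅∪∅=∅
  n4('beea'): parent n3 fail=15; on 'a' 15→0 → fail=0;  out {0}∪∅={0}
  n9('bbea'): parent n8 fail=2; on 'a' 2→15→0 → fail=0;  out ∅∪∅=∅
  n13('dcdc'): parent n12 fail=23; on 'c' 23→5 → fail=11;  out ∅∪∅=∅
  n18('ebeb'): parent n17 fail=2; on 'b' 2→15 → fail=16;  out {5}∪∅={5}
  n21('bccc'): parent n20 fail=22; on 'c' 22→0 → fail=22;  out {6}∪∅={6}
  n10('bbeac'): parent n9 fail=0; on 'c' 0 → fail=22;  out {2}∪∅={2}
  n14('dcdcd'): parent n13 fail=11; on 'd' 11 → fail=12;  out {3}∪{7}={3,7}

Run:
i=0 'e': node 0→15  ** P4@[0:0]
i=1 'b': node 15→16
i=2 'c': node 16→19 (via fail)
i=3 'd': node 19→23 (via fail)  ** P7@[2:3]
i=4 'c': node 23→11 (via fail)
i=5 'd': node 11→12  ** P7@[4:5]
i=6 'e': node 12→15 (via fail)  ** P4@[6:6]
i=7 'b': node 15→16
i=8 'e': node 16→17  ** P4@[8:8]
i=9 'b': node 17→18  ** P5@[6:9]
i=10 'e': node 18→17 (via fail)  ** P4@[10:10]
i=11 'b': node 17→18  ** P5@[8:11]
i=12 'b': node 18→7 (via fail)
i=13 'e': node 7→8  ** P4@[13:13]
i=14 'a': node 8→9
i=15 'c': node 9→10  ** P2@[11:15]
i=16 'd': node 10→23 (via fail)  ** P7@[15:16]
i=17 'd': node 23→5 (via fail)
i=18 'a': node 5→6  ** P1@[17:18]
i=19 'd': node 6→5 (via fail)
i=20 'a': node 5→6  ** P1@[19:20]
i=21 'c': node 6→22 (via fail)
i=22 'e': node 22→15 (via fail)  ** P4@[22:22]
i=23 'b': node 15→16
i=24 'b': node 16→7 (via fail)
i=25 'd': node 7→5 (via fail)
i=26 'c': node 5→11
i=27 'd': node 11→12  ** P7@[26:27]
i=28 'c': node 12→13
i=29 'd': node 13→14  ** P3@[25:29],P7@[28:29]
i=30 'a': node 14→6 (via fail)  ** P1@[29:30]
i=31 'e': node 6→15 (via fail)  ** P4@[31:31]
i=32 'c': node 15→22 (via fail)
i=33 'd': node 22→23  ** P7@[32:33]
i=34 'c': node 23→11 (via fail)
i=35 'e': node 11→15 (via fail)  ** P4@[35:35]
i=36 'e': node 15→15 (via fail)  ** P4@[36:36]
i=37 'b': node 15→16
i=38 'b': node 16→7 (via fail)
i=39 'e': node 7→8  ** P4@[39:39]

Matches: [[0,4],[3,7],[5,7],[6,4],[8,4],[9,5],[10,4],[11,5],[13,4],[15,2],[16,7],[18,1],[20,1],[22,4],[27,7],[29,3],[29,7],[30,1],[31,4],[33,7],[35,4],[36,4],[39,4]]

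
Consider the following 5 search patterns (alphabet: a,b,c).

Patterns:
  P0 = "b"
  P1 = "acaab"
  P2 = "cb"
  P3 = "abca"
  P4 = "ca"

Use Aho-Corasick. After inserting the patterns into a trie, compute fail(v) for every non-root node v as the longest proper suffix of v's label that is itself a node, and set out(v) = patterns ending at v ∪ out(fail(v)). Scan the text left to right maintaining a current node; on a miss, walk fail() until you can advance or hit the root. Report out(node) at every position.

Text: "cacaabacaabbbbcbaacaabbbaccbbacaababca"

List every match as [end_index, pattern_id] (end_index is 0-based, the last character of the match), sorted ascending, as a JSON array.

Build:
Trie (insert patterns):
  0='ε' goto a→2 b→1 c→7
  1='b' goto ·  [P0 ends]
  2='a' goto b→9 c→3
  3='ac' goto a→4
  4='aca' goto a→5
  5='acaa' goto b→6
  6='acaab' goto ·  [P1 ends]
  7='c' goto a→12 b→8
  8='cb' goto ·  [P2 ends]
  9='ab' goto c→10
  10='abc' goto a→11
  11='abca' goto ·  [P3 ends]
  12='ca' goto ·  [P4 ends]

BFS fail/out derivation:
  fail(1) 'b': from fail(0)=0 chase 'b': 0 ⇒ 0;  out={0}∪out(0)={0}
  fail(2) 'a': from fail(0)=0 chase 'a': 0 ⇒ 0;  out=∅∪out(0)=∅
  fail(7) 'c': from fail(0)=0 chase 'c': 0 ⇒ 0;  out=∅∪out(0)=∅
  fail(3) 'ac': from fail(2)=0 chase 'c': 0 ⇒ 7;  out=∅∪out(7)=∅
  fail(8) 'cb': from fail(7)=0 chase 'b': 0 ⇒ 1;  out={2}∪out(1)={0,2}
  fail(9) 'ab': from fail(2)=0 chase 'b': 0 ⇒ 1;  out=∅∪out(1)={0}
  fail(12) 'ca': from fail(7)=0 chase 'a': 0 ⇒ 2;  out={4}∪out(2)={4}
  fail(4) 'aca': from fail(3)=7 chase 'a': 7 ⇒ 12;  out=∅∪out(12)={4}
  fail(10) 'abc': from fail(9)=1 chase 'c': 1→0 ⇒ 7;  out=∅∪out(7)=∅
  fail(5) 'acaa': from fail(4)=12 chase 'a': 12→2→0 ⇒ 2;  out=∅∪out(2)=∅
  fail(11) 'abca': from fail(10)=7 chase 'a': 7 ⇒ 12;  out={3}∪out(12)={3,4}
  fail(6) 'acaab': from fail(5)=2 chase 'b': 2 ⇒ 9;  out={1}∪out(9)={0,1}

Run:
pos 0 'c': at 7
pos 1 'a': at 12  → match P4@[0:1]
pos 2 'c': at 3 (via fail)
pos 3 'a': at 4  → match P4@[2:3]
pos 4 'a': at 5
pos 5 'b': at 6  → match P0@[5:5],P1@[1:5]
pos 6 'a': at 2 (via fail)
pos 7 'c': at 3
pos 8 'a': at 4  → match P4@[7:8]
pos 9 'a': at 5
pos 10 'b': at 6  → match P0@[10:10],P1@[6:10]
pos 11 'b': at 1 (via fail)  → match P0@[11:11]
pos 12 'b': at 1 (via fail)  → match P0@[12:12]
pos 13 'b': at 1 (via fail)  → match P0@[13:13]
pos 14 'c': at 7 (via fail)
pos 15 'b': at 8  → match P0@[15:15],P2@[14:15]
pos 16 'a': at 2 (via fail)
pos 17 'a': at 2 (via fail)
pos 18 'c': at 3
pos 19 'a': at 4  → match P4@[18:19]
pos 20 'a': at 5
pos 21 'b': at 6  → match P0@[21:21],P1@[17:21]
pos 22 'b': at 1 (via fail)  → match P0@[22:22]
pos 23 'b': at 1 (via fail)  → match P0@[23:23]
pos 24 'a': at 2 (via fail)
pos 25 'c': at 3
pos 26 'c': at 7 (via fail)
pos 27 'b': at 8  → match P0@[27:27],P2@[26:27]
pos 28 'b': at 1 (via fail)  → match P0@[28:28]
pos 29 'a': at 2 (via fail)
pos 30 'c': at 3
pos 31 'a': at 4  → match P4@[30:31]
pos 32 'a': at 5
pos 33 'b': at 6  → match P0@[33:33],P1@[29:33]
pos 34 'a': at 2 (via fail)
pos 35 'b': at 9  → match P0@[35:35]
pos 36 'c': at 10
pos 37 'a': at 11  → match P3@[34:37],P4@[36:37]

All matches (sorted): [[1,4],[3,4],[5,0],[5,1],[8,4],[10,0],[10,1],[11,0],[12,0],[13,0],[15,0],[15,2],[19,4],[21,0],[21,1],[22,0],[23,0],[27,0],[27,2],[28,0],[31,4],[33,0],[33,1],[35,0],[37,3],[37,4]]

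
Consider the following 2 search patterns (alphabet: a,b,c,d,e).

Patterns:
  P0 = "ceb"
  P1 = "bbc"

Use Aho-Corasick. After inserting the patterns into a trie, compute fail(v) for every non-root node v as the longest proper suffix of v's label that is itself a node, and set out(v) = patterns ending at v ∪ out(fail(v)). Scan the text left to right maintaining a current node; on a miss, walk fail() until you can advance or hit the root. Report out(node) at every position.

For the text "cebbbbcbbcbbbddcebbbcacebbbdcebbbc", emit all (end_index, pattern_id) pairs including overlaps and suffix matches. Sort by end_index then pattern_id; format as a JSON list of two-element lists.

Build automaton:
Trie (insert patterns):
  n0 'ε': b→4 c→1
  n1 'c': e→2
  n2 'ce': b→3
  n3 'ceb': ·  ←P0
  n4 'b': b→5
  n5 'bb': c→6
  n6 'bbc': ·  ←P1

BFS fail/out derivation:
  n1('c'): parent n0 fail=0; on 'c' 0 → fail=0;  out ∅∪∅=∅
  n4('b'): parent n0 fail=0; on 'b' 0 → fail=0;  out ∅∪∅=∅
  n2('ce'): parent n1 fail=0; on 'e' 0 → fail=0;  out ∅∪∅=∅
  n5('bb'): parent n4 fail=0; on 'b' 0 → fail=4;  out ∅∪∅=∅
  n3('ceb'): parent n2 fail=0; on 'b' 0 → fail=4;  out {0}∪∅={0}
  n6('bbc'): parent n5 fail=4; on 'c' 4→0 → fail=1;  out {1}∪∅={1}

Scan:
pos 0 'c': at 1
pos 1 'e': at 2
pos 2 'b': at 3  → match P0@[0:2]
pos 3 'b': at 5 (fail-walked)
pos 4 'b': at 5 (fail-walked)
pos 5 'b': at 5 (fail-walked)
pos 6 'c': at 6  → match P1@[4:6]
pos 7 'b': at 4 (fail-walked)
pos 8 'b': at 5
pos 9 'c': at 6  → match P1@[7:9]
pos 10 'b': at 4 (fail-walked)
pos 11 'b': at 5
pos 12 'b': at 5 (fail-walked)
pos 13 'd': at 0 (fail-walked)
pos 14 'd': at 0
pos 15 'c': at 1
pos 16 'e': at 2
pos 17 'b': at 3  → match P0@[15:17]
pos 18 'b': at 5 (fail-walked)
pos 19 'b': at 5 (fail-walked)
pos 20 'c': at 6  → match P1@[18:20]
pos 21 'a': at 0 (fail-walked)
pos 22 'c': at 1
pos 23 'e': at 2
pos 24 'b': at 3  → match P0@[22:24]
pos 25 'b': at 5 (fail-walked)
pos 26 'b': at 5 (fail-walked)
pos 27 'd': at 0 (fail-walked)
pos 28 'c': at 1
pos 29 'e': at 2
pos 30 'b': at 3  → match P0@[28:30]
pos 31 'b': at 5 (fail-walked)
pos 32 'b': at 5 (fail-walked)
pos 33 'c': at 6  → match P1@[31:33]

Matches: [[2,0],[6,1],[9,1],[17,0],[20,1],[24,0],[30,0],[33,1]]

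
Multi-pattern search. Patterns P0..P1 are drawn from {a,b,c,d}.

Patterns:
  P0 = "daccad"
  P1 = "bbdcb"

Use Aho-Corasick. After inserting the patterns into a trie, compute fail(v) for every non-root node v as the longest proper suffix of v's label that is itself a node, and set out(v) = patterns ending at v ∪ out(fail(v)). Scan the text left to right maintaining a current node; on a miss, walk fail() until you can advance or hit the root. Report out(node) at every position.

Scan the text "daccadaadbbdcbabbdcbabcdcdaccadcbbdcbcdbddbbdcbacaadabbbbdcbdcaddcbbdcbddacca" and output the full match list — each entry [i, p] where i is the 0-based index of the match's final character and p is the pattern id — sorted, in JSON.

Build automaton:
Trie nodes:
  n0 'ε': b→7 d→1
  n1 'd': a→2
  n2 'da': c→3
  n3 'dac': c→4
  n4 'dacc': a→5
  n5 'dacca': d→6
  n6 'daccad': ·  [P0 ends]
  n7 'b': b→8
  n8 'bb': d→9
  n9 'bbd': c→10
  n10 'bbdc': b→11
  n11 'bbdcb': ·  [P1 ends]

Failure links (BFS by depth):
  n1('d'): parent n0 fail=0; on 'd' 0 → fail=0;  out ∅∪∅=∅
  n7('b'): parent n0 fail=0; on 'b' 0 → fail=0;  out ∅∪∅=∅
  n2('da'): parent n1 fail=0; on 'a' 0 → fail=0;  out ∅∪∅=∅
  n8('bb'): parent n7 fail=0; on 'b' 0 → fail=7;  out ∅∪∅=∅
  n3('dac'): parent n2 fail=0; on 'c' 0 → fail=0;  out ∅∪∅=∅
  n9('bbd'): parent n8 fail=7; on 'd' 7→0 → fail=1;  out ∅∪∅=∅
  n4('dacc'): parent n3 fail=0; on 'c' 0 → fail=0;  out ∅∪∅=∅
  n10('bbdc'): parent n9 fail=1; on 'c' 1→0 → fail=0;  out ∅∪∅=∅
  n5('dacca'): parent n4 fail=0; on 'a' 0 → fail=0;  out ∅∪∅=∅
  n11('bbdcb'): parent n10 fail=0; on 'b' 0 → fail=7;  out {1}∪∅={1}
  n6('daccad'): parent n5 fail=0; on 'd' 0 → fail=1;  out {0}∪∅={0}

Scan:
pos 0 'd': at 1
pos 1 'a': at 2
pos 2 'c': at 3
pos 3 'c': at 4
pos 4 'a': at 5
pos 5 'd': at 6  emit P0@[0:5]
pos 6 'a': at 2 (via fail)
pos 7 'a': at 0 (via fail)
pos 8 'd': at 1
pos 9 'b': at 7 (via fail)
pos 10 'b': at 8
pos 11 'd': at 9
pos 12 'c': at 10
pos 13 'b': at 11  emit P1@[9:13]
pos 14 'a': at 0 (via fail)
pos 15 'b': at 7
pos 16 'b': at 8
pos 17 'd': at 9
pos 18 'c': at 10
pos 19 'b': at 11  emit P1@[15:19]
pos 20 'a': at 0 (via fail)
pos 21 'b': at 7
pos 22 'c': at 0 (via fail)
pos 23 'd': at 1
pos 24 'c': at 0 (via fail)
pos 25 'd': at 1
pos 26 'a': at 2
pos 27 'c': at 3
pos 28 'c': at 4
pos 29 'a': at 5
pos 30 'd': at 6  emit P0@[25:30]
pos 31 'c': at 0 (via fail)
pos 32 'b': at 7
pos 33 'b': at 8
pos 34 'd': at 9
pos 35 'c': at 10
pos 36 'b': at 11  emit P1@[32:36]
pos 37 'c': at 0 (via fail)
pos 38 'd': at 1
pos 39 'b': at 7 (via fail)
pos 40 'd': at 1 (via fail)
pos 41 'd': at 1 (via fail)
pos 42 'b': at 7 (via fail)
pos 43 'b': at 8
pos 44 'd': at 9
pos 45 'c': at 10
pos 46 'b': at 11  emit P1@[42:46]
pos 47 'a': at 0 (via fail)
pos 48 'c': at 0
pos 49 'a': at 0
pos 50 'a': at 0
pos 51 'd': at 1
pos 52 'a': at 2
pos 53 'b': at 7 (via fail)
pos 54 'b': at 8
pos 55 'b': at 8 (via fail)
pos 56 'b': at 8 (via fail)
pos 57 'd': at 9
pos 58 'c': at 10
pos 59 'b': at 11  emit P1@[55:59]
pos 60 'd': at 1 (via fail)
pos 61 'c': at 0 (via fail)
pos 62 'a': at 0
pos 63 'd': at 1
pos 64 'd': at 1 (via fail)
pos 65 'c': at 0 (via fail)
pos 66 'b': at 7
pos 67 'b': at 8
pos 68 'd': at 9
pos 69 'c': at 10
pos 70 'b': at 11  emit P1@[66:70]
pos 71 'd': at 1 (via fail)
pos 72 'd': at 1 (via fail)
pos 73 'a': at 2
pos 74 'c': at 3
pos 75 'c': at 4
pos 76 'a': at 5

Matches: [[5,0],[13,1],[19,1],[30,0],[36,1],[46,1],[59,1],[70,1]]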